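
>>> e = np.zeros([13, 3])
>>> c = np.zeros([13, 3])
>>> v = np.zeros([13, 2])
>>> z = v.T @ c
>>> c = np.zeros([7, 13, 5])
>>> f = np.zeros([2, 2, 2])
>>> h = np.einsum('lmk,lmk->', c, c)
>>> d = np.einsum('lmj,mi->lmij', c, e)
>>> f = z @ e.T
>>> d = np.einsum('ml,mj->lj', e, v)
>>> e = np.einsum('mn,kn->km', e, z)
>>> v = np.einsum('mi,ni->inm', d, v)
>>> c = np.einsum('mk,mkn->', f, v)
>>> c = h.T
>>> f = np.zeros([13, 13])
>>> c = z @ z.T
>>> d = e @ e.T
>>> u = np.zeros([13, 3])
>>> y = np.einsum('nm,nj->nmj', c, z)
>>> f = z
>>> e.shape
(2, 13)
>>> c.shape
(2, 2)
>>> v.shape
(2, 13, 3)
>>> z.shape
(2, 3)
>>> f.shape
(2, 3)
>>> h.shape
()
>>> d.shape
(2, 2)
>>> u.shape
(13, 3)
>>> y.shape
(2, 2, 3)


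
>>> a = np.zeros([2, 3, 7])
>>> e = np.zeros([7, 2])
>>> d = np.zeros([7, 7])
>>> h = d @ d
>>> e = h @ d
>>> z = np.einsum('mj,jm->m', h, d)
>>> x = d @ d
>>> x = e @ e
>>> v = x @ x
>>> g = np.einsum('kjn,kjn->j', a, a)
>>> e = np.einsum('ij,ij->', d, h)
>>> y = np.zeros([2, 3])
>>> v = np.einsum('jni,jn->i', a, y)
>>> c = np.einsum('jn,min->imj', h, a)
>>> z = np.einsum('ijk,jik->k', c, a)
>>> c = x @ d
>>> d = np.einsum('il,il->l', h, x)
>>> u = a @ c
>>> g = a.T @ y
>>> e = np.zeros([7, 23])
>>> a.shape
(2, 3, 7)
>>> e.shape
(7, 23)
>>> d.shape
(7,)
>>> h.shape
(7, 7)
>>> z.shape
(7,)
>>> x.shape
(7, 7)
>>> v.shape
(7,)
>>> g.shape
(7, 3, 3)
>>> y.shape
(2, 3)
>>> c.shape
(7, 7)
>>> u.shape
(2, 3, 7)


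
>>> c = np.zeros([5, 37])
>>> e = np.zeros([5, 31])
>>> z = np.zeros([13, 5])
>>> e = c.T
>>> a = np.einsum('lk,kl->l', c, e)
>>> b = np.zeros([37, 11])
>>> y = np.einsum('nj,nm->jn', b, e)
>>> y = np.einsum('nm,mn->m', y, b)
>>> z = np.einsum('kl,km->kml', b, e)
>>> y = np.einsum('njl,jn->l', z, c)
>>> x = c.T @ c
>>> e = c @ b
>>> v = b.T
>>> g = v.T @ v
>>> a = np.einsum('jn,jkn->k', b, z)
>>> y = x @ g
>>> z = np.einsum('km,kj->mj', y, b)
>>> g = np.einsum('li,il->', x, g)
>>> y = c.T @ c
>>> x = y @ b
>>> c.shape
(5, 37)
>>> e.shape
(5, 11)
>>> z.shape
(37, 11)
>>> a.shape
(5,)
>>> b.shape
(37, 11)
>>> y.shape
(37, 37)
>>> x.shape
(37, 11)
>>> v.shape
(11, 37)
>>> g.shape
()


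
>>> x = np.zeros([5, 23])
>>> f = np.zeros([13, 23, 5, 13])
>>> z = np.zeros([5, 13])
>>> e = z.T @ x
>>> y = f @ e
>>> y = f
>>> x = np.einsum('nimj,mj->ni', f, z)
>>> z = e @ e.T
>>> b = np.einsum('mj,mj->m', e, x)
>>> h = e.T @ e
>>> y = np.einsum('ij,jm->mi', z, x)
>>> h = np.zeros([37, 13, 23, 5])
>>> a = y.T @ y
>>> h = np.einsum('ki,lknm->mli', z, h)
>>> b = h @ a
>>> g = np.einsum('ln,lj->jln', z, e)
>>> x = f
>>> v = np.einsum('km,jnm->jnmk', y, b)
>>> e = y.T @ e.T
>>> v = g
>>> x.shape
(13, 23, 5, 13)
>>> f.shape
(13, 23, 5, 13)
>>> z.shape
(13, 13)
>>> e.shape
(13, 13)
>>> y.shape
(23, 13)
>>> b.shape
(5, 37, 13)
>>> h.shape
(5, 37, 13)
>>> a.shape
(13, 13)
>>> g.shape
(23, 13, 13)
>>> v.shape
(23, 13, 13)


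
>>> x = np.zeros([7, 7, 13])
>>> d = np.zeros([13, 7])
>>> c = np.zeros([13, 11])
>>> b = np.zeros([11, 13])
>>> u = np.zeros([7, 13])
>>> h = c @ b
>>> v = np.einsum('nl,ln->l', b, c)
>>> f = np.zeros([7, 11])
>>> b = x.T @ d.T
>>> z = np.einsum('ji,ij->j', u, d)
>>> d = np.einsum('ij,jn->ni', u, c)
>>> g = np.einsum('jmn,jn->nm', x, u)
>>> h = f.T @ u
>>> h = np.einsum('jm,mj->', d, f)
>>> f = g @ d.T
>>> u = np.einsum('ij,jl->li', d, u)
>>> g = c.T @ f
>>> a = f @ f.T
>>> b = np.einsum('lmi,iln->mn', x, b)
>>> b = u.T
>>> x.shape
(7, 7, 13)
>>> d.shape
(11, 7)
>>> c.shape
(13, 11)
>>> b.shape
(11, 13)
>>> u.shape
(13, 11)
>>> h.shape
()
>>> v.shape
(13,)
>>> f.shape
(13, 11)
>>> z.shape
(7,)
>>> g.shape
(11, 11)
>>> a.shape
(13, 13)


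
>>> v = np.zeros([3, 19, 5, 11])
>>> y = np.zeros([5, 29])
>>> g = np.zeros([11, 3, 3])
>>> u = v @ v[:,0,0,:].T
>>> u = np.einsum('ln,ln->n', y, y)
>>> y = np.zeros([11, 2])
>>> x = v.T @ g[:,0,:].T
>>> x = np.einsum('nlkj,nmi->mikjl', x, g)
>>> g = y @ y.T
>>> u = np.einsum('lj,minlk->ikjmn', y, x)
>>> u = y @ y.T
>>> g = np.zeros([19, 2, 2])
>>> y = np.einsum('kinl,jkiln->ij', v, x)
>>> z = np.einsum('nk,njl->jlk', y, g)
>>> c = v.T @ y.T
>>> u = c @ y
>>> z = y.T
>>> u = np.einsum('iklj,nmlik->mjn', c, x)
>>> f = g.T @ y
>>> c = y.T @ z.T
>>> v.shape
(3, 19, 5, 11)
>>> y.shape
(19, 3)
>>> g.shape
(19, 2, 2)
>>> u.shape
(3, 19, 3)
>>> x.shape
(3, 3, 19, 11, 5)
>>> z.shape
(3, 19)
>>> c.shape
(3, 3)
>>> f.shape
(2, 2, 3)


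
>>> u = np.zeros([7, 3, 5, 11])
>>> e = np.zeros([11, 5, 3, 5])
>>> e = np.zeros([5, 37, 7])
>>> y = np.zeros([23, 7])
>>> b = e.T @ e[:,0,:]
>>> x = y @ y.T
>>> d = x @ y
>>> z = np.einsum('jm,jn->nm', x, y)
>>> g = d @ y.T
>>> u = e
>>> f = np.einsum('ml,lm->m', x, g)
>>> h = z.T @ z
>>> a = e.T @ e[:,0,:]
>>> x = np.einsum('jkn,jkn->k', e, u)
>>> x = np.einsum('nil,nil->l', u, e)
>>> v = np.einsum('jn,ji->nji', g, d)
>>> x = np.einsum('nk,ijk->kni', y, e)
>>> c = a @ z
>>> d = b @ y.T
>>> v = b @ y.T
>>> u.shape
(5, 37, 7)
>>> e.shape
(5, 37, 7)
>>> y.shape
(23, 7)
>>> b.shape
(7, 37, 7)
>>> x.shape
(7, 23, 5)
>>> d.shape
(7, 37, 23)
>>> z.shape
(7, 23)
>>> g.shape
(23, 23)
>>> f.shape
(23,)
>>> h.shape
(23, 23)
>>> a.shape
(7, 37, 7)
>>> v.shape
(7, 37, 23)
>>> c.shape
(7, 37, 23)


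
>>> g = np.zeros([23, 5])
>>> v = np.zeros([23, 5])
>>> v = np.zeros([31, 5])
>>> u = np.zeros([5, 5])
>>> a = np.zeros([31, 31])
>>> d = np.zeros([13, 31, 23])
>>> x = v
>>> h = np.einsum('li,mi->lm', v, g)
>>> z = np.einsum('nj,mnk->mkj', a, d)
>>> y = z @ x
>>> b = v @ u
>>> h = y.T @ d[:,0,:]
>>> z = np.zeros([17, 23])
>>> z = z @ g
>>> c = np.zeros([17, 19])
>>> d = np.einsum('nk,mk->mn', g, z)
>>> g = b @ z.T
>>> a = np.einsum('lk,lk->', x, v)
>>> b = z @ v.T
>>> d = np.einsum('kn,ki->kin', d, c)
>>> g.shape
(31, 17)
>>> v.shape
(31, 5)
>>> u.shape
(5, 5)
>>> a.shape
()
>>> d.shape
(17, 19, 23)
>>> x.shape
(31, 5)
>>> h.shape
(5, 23, 23)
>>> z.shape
(17, 5)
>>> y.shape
(13, 23, 5)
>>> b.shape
(17, 31)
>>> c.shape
(17, 19)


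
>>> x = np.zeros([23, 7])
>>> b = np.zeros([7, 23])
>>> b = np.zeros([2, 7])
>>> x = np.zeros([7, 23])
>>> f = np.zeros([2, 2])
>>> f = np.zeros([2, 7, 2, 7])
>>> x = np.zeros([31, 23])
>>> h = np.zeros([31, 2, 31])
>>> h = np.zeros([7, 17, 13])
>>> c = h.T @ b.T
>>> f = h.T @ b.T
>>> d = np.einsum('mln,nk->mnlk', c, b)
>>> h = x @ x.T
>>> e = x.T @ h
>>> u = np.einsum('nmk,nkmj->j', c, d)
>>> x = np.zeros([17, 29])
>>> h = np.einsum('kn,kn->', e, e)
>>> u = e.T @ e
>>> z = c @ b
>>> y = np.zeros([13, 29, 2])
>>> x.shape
(17, 29)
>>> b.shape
(2, 7)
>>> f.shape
(13, 17, 2)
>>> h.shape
()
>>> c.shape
(13, 17, 2)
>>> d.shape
(13, 2, 17, 7)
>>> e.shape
(23, 31)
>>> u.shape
(31, 31)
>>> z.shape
(13, 17, 7)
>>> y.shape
(13, 29, 2)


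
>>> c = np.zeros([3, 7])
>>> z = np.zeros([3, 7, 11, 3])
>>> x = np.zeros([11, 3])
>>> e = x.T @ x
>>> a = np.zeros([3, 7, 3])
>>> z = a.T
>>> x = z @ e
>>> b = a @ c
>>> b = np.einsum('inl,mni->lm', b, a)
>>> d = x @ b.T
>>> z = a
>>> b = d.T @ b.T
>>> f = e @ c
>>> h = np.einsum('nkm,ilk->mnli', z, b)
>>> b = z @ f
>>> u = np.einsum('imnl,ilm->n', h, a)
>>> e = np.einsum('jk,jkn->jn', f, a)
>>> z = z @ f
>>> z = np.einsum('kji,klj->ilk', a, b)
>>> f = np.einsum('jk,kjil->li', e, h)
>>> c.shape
(3, 7)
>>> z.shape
(3, 7, 3)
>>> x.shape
(3, 7, 3)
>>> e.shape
(3, 3)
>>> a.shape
(3, 7, 3)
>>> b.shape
(3, 7, 7)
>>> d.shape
(3, 7, 7)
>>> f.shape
(7, 7)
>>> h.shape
(3, 3, 7, 7)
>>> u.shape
(7,)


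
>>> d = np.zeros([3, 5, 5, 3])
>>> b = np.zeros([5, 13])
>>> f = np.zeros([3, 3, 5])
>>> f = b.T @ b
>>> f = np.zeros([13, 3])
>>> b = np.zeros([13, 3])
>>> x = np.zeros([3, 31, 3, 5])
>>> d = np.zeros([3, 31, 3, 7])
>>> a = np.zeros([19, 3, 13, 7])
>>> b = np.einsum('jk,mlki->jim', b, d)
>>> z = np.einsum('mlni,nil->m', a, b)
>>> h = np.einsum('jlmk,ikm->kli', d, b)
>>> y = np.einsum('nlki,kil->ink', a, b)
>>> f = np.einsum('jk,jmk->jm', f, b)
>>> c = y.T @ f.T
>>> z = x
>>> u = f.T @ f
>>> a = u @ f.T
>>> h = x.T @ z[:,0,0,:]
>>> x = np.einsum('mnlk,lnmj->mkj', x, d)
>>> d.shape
(3, 31, 3, 7)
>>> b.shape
(13, 7, 3)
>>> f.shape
(13, 7)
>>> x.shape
(3, 5, 7)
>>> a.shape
(7, 13)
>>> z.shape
(3, 31, 3, 5)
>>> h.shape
(5, 3, 31, 5)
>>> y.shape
(7, 19, 13)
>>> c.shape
(13, 19, 13)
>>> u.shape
(7, 7)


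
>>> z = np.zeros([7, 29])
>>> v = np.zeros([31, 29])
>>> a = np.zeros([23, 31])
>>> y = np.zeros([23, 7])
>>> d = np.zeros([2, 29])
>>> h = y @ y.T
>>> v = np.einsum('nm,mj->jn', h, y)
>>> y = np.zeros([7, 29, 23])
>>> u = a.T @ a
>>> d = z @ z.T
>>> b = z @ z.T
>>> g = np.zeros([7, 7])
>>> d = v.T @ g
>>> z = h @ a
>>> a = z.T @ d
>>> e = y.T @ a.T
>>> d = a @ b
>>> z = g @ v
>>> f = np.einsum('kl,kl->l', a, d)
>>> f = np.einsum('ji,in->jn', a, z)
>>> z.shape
(7, 23)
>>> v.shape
(7, 23)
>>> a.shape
(31, 7)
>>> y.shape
(7, 29, 23)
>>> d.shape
(31, 7)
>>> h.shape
(23, 23)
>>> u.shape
(31, 31)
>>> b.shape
(7, 7)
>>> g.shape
(7, 7)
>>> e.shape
(23, 29, 31)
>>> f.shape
(31, 23)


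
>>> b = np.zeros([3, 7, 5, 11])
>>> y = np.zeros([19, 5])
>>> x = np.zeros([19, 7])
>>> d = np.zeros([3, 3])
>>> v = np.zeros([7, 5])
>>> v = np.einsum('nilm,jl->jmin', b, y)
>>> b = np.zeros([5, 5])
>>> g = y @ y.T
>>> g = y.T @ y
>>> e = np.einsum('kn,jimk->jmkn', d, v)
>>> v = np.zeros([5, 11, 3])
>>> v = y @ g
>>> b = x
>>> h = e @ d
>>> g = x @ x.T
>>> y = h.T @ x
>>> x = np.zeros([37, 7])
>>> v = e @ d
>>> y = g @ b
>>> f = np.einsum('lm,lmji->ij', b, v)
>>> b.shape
(19, 7)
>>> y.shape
(19, 7)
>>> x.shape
(37, 7)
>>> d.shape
(3, 3)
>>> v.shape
(19, 7, 3, 3)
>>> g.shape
(19, 19)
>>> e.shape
(19, 7, 3, 3)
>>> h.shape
(19, 7, 3, 3)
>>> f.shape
(3, 3)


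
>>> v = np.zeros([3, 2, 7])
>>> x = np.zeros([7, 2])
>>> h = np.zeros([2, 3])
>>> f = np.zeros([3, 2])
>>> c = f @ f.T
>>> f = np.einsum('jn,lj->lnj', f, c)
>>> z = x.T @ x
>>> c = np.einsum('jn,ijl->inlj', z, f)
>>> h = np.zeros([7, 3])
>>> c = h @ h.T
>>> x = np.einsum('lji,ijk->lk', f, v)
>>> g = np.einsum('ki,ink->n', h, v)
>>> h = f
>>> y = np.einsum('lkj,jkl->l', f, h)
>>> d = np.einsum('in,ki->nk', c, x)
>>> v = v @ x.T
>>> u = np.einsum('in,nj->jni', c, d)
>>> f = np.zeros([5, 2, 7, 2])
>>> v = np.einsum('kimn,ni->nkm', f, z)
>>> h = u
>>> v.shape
(2, 5, 7)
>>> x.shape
(3, 7)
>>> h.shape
(3, 7, 7)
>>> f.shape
(5, 2, 7, 2)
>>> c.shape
(7, 7)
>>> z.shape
(2, 2)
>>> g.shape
(2,)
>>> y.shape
(3,)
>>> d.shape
(7, 3)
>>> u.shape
(3, 7, 7)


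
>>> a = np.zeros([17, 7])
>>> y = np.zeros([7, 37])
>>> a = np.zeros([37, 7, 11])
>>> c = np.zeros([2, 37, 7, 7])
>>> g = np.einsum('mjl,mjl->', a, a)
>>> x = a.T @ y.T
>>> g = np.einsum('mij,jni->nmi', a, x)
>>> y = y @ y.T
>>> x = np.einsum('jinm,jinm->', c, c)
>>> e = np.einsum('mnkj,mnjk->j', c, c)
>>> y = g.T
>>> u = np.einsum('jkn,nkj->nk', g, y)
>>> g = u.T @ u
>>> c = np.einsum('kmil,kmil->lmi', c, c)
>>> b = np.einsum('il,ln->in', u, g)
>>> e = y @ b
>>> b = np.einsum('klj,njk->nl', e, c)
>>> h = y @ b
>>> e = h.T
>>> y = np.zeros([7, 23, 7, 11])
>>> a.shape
(37, 7, 11)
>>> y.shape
(7, 23, 7, 11)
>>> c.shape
(7, 37, 7)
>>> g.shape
(37, 37)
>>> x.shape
()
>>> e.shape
(37, 37, 7)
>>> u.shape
(7, 37)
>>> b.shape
(7, 37)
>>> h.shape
(7, 37, 37)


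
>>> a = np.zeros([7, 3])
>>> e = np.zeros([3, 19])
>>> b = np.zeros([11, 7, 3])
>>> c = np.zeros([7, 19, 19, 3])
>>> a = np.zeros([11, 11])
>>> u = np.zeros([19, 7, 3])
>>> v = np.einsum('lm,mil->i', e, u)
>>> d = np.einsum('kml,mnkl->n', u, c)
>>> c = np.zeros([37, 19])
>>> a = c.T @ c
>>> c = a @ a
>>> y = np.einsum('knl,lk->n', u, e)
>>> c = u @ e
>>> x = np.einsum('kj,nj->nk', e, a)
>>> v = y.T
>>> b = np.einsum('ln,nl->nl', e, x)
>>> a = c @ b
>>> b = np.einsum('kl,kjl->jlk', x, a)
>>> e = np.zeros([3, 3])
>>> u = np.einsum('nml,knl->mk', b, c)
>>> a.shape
(19, 7, 3)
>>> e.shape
(3, 3)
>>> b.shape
(7, 3, 19)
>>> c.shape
(19, 7, 19)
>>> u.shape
(3, 19)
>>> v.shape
(7,)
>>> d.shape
(19,)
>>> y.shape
(7,)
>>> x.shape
(19, 3)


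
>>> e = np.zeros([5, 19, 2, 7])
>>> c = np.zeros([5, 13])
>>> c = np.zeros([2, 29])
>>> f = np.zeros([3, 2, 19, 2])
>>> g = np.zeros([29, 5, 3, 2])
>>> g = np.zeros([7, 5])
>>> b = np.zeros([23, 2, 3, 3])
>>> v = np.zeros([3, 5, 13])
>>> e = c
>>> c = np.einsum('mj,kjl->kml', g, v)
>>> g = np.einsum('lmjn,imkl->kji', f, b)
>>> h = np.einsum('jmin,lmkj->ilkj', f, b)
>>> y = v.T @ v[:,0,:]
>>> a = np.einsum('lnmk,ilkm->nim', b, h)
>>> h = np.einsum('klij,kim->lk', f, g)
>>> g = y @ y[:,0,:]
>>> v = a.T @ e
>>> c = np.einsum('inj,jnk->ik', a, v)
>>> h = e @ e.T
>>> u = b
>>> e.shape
(2, 29)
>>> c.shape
(2, 29)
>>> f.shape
(3, 2, 19, 2)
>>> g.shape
(13, 5, 13)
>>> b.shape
(23, 2, 3, 3)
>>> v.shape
(3, 19, 29)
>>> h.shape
(2, 2)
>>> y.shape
(13, 5, 13)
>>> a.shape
(2, 19, 3)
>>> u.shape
(23, 2, 3, 3)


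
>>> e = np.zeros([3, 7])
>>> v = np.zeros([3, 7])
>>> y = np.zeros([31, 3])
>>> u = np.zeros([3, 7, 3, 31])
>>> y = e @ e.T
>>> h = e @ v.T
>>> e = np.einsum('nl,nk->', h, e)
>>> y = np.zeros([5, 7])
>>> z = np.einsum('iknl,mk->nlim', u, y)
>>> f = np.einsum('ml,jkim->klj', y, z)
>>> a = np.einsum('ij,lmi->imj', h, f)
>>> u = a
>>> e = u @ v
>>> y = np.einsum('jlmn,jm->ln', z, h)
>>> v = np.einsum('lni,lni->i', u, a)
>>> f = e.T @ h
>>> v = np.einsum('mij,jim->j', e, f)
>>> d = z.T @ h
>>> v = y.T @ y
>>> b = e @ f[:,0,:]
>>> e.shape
(3, 7, 7)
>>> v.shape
(5, 5)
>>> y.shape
(31, 5)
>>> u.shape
(3, 7, 3)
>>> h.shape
(3, 3)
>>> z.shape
(3, 31, 3, 5)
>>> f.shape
(7, 7, 3)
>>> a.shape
(3, 7, 3)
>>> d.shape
(5, 3, 31, 3)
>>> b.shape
(3, 7, 3)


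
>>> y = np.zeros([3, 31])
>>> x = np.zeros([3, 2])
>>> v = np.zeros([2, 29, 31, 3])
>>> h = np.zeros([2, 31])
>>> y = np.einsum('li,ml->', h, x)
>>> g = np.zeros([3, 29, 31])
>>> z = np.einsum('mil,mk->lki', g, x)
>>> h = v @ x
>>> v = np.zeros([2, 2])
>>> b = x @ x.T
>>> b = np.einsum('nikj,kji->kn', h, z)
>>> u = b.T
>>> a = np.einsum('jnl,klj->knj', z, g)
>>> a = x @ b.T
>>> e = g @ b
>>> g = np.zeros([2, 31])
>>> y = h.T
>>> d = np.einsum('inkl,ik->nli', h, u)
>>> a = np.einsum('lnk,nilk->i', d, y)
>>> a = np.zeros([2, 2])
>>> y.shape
(2, 31, 29, 2)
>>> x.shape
(3, 2)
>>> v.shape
(2, 2)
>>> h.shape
(2, 29, 31, 2)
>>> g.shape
(2, 31)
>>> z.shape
(31, 2, 29)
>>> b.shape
(31, 2)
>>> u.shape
(2, 31)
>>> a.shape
(2, 2)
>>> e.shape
(3, 29, 2)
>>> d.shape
(29, 2, 2)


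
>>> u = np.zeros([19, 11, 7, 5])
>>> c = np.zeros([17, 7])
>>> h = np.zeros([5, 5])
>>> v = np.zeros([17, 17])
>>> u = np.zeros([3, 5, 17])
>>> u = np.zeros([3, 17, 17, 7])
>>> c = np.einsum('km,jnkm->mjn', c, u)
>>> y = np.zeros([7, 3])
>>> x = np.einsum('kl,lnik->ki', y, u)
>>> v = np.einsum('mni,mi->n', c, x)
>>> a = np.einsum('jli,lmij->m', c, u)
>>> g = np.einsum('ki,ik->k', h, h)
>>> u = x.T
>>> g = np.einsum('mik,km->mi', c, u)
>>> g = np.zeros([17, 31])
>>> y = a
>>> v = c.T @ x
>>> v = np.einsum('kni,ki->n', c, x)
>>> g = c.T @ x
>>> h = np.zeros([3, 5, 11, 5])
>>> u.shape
(17, 7)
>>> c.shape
(7, 3, 17)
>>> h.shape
(3, 5, 11, 5)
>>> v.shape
(3,)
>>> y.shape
(17,)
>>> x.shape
(7, 17)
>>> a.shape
(17,)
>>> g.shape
(17, 3, 17)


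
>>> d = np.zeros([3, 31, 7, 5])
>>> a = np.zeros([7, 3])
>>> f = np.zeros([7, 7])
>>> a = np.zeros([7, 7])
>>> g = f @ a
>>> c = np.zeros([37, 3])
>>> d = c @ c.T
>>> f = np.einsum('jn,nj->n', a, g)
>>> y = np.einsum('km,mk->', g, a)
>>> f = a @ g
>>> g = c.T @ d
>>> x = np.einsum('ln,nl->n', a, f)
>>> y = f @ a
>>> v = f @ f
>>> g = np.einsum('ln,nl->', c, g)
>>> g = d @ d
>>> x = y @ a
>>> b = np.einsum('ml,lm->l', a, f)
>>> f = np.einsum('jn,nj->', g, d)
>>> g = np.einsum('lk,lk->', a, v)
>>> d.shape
(37, 37)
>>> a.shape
(7, 7)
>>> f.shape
()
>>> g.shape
()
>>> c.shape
(37, 3)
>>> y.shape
(7, 7)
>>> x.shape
(7, 7)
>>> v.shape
(7, 7)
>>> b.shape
(7,)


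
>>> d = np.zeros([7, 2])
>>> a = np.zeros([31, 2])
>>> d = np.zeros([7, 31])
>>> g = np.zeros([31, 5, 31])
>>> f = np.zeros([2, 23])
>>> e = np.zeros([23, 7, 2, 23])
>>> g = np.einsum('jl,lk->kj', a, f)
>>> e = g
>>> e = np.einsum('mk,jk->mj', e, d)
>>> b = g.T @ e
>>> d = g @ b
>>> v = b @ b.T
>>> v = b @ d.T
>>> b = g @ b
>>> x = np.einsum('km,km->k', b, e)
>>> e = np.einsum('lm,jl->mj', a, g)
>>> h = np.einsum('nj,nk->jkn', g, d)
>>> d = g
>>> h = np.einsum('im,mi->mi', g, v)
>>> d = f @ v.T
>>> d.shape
(2, 31)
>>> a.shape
(31, 2)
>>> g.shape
(23, 31)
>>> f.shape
(2, 23)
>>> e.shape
(2, 23)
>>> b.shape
(23, 7)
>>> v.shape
(31, 23)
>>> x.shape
(23,)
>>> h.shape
(31, 23)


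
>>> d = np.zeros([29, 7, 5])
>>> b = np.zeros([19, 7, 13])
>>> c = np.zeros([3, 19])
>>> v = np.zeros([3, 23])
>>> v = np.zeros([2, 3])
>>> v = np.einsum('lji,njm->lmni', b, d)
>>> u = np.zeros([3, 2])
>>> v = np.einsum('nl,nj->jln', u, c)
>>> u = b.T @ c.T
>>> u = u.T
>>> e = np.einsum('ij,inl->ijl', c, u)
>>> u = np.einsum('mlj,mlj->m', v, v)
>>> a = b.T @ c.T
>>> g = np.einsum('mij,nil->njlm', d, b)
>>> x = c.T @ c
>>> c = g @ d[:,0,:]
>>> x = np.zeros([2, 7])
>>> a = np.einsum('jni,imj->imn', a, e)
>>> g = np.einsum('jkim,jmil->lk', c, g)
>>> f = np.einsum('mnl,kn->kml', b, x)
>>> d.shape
(29, 7, 5)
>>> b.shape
(19, 7, 13)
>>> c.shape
(19, 5, 13, 5)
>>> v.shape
(19, 2, 3)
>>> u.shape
(19,)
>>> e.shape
(3, 19, 13)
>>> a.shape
(3, 19, 7)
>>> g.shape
(29, 5)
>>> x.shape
(2, 7)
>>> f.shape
(2, 19, 13)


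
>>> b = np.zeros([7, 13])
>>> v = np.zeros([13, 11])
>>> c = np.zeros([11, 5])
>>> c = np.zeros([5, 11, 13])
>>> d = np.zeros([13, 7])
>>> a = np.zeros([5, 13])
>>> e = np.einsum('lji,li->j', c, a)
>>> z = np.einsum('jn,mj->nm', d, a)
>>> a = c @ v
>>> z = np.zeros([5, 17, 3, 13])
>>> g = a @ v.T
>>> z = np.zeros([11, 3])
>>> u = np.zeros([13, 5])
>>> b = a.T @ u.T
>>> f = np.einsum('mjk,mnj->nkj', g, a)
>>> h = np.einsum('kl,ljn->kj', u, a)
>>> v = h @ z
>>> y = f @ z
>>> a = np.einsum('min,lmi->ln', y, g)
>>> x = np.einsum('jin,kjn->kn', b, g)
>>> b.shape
(11, 11, 13)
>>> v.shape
(13, 3)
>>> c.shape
(5, 11, 13)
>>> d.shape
(13, 7)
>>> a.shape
(5, 3)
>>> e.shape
(11,)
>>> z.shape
(11, 3)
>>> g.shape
(5, 11, 13)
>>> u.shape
(13, 5)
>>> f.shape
(11, 13, 11)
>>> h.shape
(13, 11)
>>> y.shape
(11, 13, 3)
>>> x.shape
(5, 13)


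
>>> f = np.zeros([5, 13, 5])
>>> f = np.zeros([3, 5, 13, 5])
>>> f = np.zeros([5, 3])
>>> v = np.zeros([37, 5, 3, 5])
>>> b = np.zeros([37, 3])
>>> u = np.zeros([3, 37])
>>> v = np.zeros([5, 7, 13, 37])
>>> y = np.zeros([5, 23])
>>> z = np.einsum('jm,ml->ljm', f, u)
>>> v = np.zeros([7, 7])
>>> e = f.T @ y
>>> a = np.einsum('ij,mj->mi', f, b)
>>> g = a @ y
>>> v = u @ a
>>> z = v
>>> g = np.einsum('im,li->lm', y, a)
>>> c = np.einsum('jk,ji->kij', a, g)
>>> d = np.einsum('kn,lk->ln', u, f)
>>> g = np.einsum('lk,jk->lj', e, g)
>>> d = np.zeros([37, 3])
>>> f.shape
(5, 3)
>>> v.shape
(3, 5)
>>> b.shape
(37, 3)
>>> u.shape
(3, 37)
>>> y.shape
(5, 23)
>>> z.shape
(3, 5)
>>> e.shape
(3, 23)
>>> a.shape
(37, 5)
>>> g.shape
(3, 37)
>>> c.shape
(5, 23, 37)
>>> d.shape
(37, 3)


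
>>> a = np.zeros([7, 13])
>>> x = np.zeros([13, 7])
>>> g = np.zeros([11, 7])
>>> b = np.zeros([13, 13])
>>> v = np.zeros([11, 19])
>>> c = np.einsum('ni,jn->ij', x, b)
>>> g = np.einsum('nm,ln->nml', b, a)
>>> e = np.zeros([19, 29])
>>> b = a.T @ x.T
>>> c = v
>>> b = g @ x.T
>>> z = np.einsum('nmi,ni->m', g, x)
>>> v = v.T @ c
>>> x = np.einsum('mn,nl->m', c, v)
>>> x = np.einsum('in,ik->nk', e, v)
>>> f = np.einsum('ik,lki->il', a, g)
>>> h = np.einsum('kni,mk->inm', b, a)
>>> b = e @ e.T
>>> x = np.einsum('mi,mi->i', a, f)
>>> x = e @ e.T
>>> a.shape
(7, 13)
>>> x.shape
(19, 19)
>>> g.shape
(13, 13, 7)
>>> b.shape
(19, 19)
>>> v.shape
(19, 19)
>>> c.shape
(11, 19)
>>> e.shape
(19, 29)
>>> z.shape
(13,)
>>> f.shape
(7, 13)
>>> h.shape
(13, 13, 7)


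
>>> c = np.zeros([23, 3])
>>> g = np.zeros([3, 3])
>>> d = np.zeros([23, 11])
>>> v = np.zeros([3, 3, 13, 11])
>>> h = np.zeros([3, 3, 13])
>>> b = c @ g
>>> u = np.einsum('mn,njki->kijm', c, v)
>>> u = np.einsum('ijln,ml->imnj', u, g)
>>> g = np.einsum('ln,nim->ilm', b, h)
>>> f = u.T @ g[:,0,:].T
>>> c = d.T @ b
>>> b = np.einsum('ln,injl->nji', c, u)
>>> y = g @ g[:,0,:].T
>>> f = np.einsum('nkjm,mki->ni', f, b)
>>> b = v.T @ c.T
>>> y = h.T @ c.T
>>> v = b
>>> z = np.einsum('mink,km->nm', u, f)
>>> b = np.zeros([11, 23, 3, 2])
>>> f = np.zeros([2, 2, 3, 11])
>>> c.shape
(11, 3)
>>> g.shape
(3, 23, 13)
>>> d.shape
(23, 11)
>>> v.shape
(11, 13, 3, 11)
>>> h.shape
(3, 3, 13)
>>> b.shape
(11, 23, 3, 2)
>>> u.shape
(13, 3, 23, 11)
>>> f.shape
(2, 2, 3, 11)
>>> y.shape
(13, 3, 11)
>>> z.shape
(23, 13)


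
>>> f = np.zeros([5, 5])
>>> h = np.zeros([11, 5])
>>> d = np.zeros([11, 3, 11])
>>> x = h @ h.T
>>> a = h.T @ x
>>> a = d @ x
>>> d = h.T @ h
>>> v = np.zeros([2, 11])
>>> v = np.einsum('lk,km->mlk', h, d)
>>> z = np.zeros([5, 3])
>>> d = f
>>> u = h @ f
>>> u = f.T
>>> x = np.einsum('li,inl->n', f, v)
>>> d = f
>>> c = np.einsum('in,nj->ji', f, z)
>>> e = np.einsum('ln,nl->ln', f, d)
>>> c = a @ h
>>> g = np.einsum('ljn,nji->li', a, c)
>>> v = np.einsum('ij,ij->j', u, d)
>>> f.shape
(5, 5)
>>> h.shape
(11, 5)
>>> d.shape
(5, 5)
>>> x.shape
(11,)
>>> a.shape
(11, 3, 11)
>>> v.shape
(5,)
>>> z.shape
(5, 3)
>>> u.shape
(5, 5)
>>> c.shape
(11, 3, 5)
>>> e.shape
(5, 5)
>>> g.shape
(11, 5)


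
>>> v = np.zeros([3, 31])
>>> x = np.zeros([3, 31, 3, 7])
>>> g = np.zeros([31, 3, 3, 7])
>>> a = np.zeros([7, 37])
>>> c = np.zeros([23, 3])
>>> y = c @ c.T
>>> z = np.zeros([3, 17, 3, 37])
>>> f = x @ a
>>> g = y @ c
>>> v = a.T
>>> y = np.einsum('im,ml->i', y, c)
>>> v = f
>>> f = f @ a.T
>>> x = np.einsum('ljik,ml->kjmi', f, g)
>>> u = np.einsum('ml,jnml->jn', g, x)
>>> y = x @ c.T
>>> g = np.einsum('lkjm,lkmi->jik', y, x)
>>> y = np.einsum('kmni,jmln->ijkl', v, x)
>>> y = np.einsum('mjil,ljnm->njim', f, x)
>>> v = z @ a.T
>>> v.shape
(3, 17, 3, 7)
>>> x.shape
(7, 31, 23, 3)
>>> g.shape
(23, 3, 31)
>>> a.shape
(7, 37)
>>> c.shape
(23, 3)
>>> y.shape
(23, 31, 3, 3)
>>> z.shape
(3, 17, 3, 37)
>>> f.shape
(3, 31, 3, 7)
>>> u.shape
(7, 31)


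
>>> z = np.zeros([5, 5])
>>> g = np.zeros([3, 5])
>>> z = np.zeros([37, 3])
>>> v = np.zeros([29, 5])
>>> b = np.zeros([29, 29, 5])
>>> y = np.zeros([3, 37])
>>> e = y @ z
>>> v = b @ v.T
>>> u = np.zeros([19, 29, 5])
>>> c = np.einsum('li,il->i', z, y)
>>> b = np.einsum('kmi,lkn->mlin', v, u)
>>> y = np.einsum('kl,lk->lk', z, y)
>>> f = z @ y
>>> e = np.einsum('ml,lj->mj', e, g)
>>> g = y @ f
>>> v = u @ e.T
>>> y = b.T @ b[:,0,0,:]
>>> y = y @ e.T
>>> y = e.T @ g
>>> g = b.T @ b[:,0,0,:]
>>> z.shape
(37, 3)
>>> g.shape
(5, 29, 19, 5)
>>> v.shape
(19, 29, 3)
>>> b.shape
(29, 19, 29, 5)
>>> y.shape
(5, 37)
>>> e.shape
(3, 5)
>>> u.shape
(19, 29, 5)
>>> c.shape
(3,)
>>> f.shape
(37, 37)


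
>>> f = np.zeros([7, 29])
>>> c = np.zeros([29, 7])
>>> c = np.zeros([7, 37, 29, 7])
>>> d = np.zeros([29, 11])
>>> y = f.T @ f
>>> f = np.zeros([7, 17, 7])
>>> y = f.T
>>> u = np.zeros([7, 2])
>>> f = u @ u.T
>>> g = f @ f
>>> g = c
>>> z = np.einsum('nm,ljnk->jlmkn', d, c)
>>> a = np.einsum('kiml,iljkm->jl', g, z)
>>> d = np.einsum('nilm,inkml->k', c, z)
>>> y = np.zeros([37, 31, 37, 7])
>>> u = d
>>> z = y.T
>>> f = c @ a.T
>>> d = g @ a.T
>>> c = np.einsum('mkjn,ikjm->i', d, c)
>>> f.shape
(7, 37, 29, 11)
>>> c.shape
(7,)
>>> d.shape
(7, 37, 29, 11)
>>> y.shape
(37, 31, 37, 7)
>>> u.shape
(11,)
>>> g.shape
(7, 37, 29, 7)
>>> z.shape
(7, 37, 31, 37)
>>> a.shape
(11, 7)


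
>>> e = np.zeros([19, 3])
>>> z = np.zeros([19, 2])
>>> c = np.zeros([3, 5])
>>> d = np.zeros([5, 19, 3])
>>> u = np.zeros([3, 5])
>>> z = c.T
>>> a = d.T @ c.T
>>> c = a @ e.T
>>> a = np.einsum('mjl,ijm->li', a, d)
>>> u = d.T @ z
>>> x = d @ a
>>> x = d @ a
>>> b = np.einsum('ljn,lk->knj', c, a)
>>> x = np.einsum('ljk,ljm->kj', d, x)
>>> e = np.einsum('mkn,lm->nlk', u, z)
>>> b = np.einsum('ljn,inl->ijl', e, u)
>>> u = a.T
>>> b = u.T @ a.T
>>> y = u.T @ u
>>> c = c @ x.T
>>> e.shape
(3, 5, 19)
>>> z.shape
(5, 3)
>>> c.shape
(3, 19, 3)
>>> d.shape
(5, 19, 3)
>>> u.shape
(5, 3)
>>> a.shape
(3, 5)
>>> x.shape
(3, 19)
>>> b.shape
(3, 3)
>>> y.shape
(3, 3)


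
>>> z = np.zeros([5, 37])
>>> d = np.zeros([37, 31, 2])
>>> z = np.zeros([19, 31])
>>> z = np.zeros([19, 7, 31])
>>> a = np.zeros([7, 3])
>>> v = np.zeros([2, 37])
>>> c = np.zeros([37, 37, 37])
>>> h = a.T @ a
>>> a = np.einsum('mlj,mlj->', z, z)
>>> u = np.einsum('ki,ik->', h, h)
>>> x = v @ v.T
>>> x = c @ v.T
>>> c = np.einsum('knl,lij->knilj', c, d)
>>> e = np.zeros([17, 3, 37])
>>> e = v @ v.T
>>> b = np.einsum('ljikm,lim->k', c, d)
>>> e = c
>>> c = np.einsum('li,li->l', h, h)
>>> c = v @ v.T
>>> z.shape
(19, 7, 31)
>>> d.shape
(37, 31, 2)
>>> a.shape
()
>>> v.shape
(2, 37)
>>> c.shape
(2, 2)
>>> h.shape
(3, 3)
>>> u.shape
()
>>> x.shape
(37, 37, 2)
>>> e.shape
(37, 37, 31, 37, 2)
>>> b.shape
(37,)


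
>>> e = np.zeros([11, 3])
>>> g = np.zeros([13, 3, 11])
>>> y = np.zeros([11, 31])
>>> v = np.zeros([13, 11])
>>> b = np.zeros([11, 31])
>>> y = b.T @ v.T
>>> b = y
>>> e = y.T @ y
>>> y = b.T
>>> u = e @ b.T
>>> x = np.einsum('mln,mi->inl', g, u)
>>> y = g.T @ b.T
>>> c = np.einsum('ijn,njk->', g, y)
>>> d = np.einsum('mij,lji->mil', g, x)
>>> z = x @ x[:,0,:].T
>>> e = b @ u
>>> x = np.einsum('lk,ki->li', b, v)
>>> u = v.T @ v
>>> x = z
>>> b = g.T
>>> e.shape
(31, 31)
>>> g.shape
(13, 3, 11)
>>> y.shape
(11, 3, 31)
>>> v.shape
(13, 11)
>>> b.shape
(11, 3, 13)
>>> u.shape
(11, 11)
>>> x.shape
(31, 11, 31)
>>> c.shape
()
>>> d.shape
(13, 3, 31)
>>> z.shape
(31, 11, 31)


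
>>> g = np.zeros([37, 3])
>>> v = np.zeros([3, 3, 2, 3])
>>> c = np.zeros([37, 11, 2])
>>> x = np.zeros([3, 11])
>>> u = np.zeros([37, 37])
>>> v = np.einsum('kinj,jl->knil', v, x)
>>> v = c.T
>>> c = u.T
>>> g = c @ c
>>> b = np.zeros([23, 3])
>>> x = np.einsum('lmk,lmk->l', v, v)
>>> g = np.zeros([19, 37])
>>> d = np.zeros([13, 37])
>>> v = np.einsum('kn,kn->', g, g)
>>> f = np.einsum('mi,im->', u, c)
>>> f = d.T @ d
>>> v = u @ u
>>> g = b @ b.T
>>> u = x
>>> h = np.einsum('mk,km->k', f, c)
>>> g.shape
(23, 23)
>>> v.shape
(37, 37)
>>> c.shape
(37, 37)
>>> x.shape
(2,)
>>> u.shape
(2,)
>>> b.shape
(23, 3)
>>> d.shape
(13, 37)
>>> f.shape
(37, 37)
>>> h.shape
(37,)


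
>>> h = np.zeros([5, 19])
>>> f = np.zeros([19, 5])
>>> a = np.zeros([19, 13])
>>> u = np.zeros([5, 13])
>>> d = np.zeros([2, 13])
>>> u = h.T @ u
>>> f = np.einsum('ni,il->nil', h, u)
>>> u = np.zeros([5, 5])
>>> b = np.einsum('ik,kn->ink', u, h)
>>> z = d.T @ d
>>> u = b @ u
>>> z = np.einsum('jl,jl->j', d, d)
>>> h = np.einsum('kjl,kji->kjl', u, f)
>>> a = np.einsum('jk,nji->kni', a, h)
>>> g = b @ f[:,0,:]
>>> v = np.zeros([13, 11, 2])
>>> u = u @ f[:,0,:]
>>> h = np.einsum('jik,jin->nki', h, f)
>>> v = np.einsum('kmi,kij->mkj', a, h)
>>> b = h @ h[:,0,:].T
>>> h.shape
(13, 5, 19)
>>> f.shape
(5, 19, 13)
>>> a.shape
(13, 5, 5)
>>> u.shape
(5, 19, 13)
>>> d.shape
(2, 13)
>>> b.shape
(13, 5, 13)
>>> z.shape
(2,)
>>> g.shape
(5, 19, 13)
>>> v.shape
(5, 13, 19)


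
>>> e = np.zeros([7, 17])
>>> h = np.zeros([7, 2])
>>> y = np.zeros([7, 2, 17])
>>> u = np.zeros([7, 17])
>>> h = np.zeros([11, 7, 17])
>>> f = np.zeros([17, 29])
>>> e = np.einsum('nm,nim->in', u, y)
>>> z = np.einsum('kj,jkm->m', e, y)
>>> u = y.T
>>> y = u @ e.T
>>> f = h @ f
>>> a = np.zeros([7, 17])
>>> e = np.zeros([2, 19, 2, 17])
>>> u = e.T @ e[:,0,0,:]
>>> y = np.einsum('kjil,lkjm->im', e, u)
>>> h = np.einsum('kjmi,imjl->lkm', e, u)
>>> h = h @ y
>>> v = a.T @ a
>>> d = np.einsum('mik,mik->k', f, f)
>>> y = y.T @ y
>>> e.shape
(2, 19, 2, 17)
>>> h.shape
(17, 2, 17)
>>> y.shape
(17, 17)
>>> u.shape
(17, 2, 19, 17)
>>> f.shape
(11, 7, 29)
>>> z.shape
(17,)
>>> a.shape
(7, 17)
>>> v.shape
(17, 17)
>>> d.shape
(29,)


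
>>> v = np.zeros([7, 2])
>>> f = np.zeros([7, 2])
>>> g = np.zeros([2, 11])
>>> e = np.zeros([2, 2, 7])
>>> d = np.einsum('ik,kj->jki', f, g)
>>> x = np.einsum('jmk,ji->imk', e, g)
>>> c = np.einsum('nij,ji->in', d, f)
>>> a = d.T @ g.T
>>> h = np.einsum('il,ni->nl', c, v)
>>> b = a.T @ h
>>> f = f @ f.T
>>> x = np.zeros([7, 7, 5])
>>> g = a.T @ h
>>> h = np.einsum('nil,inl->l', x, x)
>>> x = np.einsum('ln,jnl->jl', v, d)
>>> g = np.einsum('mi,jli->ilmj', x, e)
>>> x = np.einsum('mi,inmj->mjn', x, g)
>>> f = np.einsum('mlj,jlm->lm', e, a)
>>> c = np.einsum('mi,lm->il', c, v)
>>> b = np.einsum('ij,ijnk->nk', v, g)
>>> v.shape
(7, 2)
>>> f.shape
(2, 2)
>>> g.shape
(7, 2, 11, 2)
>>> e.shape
(2, 2, 7)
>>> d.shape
(11, 2, 7)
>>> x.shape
(11, 2, 2)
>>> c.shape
(11, 7)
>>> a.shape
(7, 2, 2)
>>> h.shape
(5,)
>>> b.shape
(11, 2)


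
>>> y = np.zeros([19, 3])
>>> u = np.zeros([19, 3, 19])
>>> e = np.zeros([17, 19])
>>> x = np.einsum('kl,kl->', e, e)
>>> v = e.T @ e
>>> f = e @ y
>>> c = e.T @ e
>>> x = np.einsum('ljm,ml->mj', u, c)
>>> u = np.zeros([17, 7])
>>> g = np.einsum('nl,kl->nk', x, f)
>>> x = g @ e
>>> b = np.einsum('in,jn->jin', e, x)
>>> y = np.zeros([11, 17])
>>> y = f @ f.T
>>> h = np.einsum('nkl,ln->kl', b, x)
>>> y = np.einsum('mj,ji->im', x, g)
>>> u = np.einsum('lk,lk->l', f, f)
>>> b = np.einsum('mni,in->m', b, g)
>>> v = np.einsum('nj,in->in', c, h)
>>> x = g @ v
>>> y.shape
(17, 19)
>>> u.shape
(17,)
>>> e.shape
(17, 19)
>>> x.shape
(19, 19)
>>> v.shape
(17, 19)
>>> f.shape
(17, 3)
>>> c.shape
(19, 19)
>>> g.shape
(19, 17)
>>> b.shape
(19,)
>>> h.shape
(17, 19)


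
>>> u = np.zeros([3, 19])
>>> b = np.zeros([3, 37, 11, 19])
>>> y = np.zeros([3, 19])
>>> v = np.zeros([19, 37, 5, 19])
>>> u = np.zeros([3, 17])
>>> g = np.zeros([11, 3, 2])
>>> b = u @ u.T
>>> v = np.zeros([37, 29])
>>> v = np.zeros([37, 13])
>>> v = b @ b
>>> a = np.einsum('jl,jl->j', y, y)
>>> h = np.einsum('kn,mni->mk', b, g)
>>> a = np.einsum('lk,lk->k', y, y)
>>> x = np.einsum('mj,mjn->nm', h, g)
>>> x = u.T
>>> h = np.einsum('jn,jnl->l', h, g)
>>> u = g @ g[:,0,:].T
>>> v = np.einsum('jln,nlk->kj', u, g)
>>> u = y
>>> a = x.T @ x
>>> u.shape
(3, 19)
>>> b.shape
(3, 3)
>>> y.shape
(3, 19)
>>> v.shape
(2, 11)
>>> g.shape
(11, 3, 2)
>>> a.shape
(3, 3)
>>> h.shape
(2,)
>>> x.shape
(17, 3)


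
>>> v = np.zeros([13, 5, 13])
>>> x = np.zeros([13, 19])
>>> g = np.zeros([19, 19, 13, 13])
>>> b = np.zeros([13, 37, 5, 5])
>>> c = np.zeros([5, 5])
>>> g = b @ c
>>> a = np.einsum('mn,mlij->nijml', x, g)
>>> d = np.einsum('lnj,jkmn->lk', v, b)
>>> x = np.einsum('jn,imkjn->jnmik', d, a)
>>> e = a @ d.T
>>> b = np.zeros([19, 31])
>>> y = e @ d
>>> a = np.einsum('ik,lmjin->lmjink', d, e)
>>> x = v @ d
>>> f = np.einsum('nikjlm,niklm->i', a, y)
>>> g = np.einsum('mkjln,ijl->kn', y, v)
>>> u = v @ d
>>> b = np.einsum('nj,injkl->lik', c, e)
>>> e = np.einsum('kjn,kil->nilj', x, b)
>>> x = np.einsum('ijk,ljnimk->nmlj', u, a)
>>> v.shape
(13, 5, 13)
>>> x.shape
(5, 13, 19, 5)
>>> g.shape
(5, 37)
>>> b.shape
(13, 19, 13)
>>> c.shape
(5, 5)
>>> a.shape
(19, 5, 5, 13, 13, 37)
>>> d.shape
(13, 37)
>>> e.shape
(37, 19, 13, 5)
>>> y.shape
(19, 5, 5, 13, 37)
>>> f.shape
(5,)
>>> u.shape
(13, 5, 37)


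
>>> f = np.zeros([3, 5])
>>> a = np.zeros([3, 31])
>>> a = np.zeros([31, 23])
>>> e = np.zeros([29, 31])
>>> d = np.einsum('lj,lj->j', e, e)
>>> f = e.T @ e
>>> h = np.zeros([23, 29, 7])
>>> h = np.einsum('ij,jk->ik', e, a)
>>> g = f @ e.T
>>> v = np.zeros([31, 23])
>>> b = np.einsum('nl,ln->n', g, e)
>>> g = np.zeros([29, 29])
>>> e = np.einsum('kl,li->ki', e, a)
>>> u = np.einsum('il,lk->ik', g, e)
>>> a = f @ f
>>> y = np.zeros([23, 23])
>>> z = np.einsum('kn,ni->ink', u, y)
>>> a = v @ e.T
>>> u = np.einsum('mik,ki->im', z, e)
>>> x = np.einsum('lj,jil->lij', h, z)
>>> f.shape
(31, 31)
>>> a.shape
(31, 29)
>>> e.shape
(29, 23)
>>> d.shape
(31,)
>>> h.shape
(29, 23)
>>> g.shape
(29, 29)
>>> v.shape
(31, 23)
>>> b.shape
(31,)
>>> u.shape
(23, 23)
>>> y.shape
(23, 23)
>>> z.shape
(23, 23, 29)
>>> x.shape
(29, 23, 23)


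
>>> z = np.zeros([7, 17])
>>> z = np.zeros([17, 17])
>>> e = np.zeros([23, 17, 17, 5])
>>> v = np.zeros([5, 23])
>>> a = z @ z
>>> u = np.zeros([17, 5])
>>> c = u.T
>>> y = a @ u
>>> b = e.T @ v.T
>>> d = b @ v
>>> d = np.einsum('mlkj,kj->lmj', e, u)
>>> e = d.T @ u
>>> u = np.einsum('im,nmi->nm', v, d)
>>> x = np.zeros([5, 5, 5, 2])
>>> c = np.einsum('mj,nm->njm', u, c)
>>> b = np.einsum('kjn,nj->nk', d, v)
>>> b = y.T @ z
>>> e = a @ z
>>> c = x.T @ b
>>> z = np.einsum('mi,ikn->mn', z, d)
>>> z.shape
(17, 5)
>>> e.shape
(17, 17)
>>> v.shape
(5, 23)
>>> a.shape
(17, 17)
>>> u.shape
(17, 23)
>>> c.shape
(2, 5, 5, 17)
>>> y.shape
(17, 5)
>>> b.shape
(5, 17)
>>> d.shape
(17, 23, 5)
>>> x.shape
(5, 5, 5, 2)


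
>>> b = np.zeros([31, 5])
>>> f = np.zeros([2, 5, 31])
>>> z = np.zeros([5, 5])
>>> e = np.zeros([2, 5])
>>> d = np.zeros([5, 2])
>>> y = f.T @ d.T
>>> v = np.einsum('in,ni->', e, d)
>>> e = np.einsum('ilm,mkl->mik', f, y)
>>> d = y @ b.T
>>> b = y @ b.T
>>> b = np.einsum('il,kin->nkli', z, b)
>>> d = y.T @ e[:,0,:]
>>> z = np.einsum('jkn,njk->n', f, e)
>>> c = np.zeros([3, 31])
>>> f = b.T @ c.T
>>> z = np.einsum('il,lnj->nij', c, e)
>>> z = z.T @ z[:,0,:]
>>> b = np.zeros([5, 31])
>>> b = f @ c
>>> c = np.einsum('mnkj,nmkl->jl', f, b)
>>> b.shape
(5, 5, 31, 31)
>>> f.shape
(5, 5, 31, 3)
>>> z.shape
(5, 3, 5)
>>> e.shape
(31, 2, 5)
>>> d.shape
(5, 5, 5)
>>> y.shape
(31, 5, 5)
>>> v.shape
()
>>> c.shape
(3, 31)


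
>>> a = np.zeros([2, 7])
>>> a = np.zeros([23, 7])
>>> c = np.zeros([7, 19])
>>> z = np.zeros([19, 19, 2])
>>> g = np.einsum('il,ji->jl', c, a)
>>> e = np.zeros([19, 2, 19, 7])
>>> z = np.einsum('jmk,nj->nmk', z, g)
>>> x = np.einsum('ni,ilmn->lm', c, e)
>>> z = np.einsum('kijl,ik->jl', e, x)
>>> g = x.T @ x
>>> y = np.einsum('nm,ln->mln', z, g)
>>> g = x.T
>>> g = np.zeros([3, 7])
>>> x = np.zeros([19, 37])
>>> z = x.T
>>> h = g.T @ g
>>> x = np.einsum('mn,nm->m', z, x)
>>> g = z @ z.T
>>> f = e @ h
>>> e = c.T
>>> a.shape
(23, 7)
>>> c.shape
(7, 19)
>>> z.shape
(37, 19)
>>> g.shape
(37, 37)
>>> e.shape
(19, 7)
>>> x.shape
(37,)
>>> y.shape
(7, 19, 19)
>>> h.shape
(7, 7)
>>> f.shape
(19, 2, 19, 7)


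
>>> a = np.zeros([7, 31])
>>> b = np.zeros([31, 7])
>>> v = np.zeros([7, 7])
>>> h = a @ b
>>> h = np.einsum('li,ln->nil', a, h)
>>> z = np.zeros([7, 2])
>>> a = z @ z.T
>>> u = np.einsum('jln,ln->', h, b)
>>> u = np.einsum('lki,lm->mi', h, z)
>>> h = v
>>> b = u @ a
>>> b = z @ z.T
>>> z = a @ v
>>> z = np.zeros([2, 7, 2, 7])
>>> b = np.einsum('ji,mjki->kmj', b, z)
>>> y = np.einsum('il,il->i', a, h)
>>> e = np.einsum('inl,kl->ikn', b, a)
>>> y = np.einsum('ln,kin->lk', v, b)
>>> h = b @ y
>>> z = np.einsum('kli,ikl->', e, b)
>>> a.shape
(7, 7)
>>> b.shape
(2, 2, 7)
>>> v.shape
(7, 7)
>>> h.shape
(2, 2, 2)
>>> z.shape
()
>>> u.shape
(2, 7)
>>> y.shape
(7, 2)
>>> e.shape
(2, 7, 2)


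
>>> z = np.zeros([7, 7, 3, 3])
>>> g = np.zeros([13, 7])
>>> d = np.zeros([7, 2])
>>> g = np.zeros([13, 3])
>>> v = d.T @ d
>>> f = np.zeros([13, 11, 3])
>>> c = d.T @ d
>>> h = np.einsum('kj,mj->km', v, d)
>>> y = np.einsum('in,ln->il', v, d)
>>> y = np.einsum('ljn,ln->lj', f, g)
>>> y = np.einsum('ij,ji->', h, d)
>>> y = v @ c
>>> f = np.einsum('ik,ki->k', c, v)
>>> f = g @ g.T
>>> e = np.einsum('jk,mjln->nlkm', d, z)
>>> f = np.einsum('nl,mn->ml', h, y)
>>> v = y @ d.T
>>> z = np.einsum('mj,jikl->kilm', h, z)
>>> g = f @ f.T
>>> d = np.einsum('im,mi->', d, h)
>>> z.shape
(3, 7, 3, 2)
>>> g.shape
(2, 2)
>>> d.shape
()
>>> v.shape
(2, 7)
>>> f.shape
(2, 7)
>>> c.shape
(2, 2)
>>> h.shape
(2, 7)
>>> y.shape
(2, 2)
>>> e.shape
(3, 3, 2, 7)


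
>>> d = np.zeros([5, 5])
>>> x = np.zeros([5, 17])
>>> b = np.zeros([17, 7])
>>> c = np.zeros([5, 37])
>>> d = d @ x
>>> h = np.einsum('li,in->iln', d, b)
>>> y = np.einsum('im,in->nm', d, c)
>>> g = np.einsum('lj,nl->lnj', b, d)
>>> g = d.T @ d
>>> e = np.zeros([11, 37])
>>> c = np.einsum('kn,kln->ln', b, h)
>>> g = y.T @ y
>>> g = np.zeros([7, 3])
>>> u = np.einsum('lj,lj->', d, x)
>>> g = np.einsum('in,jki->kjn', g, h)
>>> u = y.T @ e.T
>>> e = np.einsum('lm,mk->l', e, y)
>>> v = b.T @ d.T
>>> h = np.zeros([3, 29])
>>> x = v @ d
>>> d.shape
(5, 17)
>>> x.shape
(7, 17)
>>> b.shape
(17, 7)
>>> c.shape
(5, 7)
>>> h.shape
(3, 29)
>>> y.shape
(37, 17)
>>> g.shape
(5, 17, 3)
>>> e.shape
(11,)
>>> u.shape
(17, 11)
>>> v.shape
(7, 5)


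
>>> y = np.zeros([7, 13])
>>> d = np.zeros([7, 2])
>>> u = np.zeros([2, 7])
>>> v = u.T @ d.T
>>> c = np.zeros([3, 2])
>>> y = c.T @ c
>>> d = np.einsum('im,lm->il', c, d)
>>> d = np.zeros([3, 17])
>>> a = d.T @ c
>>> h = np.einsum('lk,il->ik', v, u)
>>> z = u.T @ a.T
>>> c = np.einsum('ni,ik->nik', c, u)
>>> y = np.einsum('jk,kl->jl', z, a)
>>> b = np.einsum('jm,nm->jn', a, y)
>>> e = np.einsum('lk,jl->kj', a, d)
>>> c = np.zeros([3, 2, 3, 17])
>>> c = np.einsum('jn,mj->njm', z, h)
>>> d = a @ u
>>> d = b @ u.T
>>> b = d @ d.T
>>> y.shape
(7, 2)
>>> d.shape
(17, 2)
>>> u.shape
(2, 7)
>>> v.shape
(7, 7)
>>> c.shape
(17, 7, 2)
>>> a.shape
(17, 2)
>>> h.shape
(2, 7)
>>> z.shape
(7, 17)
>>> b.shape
(17, 17)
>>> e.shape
(2, 3)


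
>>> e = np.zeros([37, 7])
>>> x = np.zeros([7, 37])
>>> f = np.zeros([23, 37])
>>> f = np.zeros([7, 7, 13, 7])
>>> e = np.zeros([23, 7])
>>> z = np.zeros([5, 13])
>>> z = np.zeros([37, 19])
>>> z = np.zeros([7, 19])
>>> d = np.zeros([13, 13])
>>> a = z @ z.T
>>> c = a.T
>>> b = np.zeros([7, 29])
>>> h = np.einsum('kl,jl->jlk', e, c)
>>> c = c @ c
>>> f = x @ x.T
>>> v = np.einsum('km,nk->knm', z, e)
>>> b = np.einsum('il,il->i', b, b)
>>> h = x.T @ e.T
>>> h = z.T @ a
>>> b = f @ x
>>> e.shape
(23, 7)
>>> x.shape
(7, 37)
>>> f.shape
(7, 7)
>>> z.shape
(7, 19)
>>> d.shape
(13, 13)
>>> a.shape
(7, 7)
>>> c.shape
(7, 7)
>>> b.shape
(7, 37)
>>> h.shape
(19, 7)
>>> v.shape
(7, 23, 19)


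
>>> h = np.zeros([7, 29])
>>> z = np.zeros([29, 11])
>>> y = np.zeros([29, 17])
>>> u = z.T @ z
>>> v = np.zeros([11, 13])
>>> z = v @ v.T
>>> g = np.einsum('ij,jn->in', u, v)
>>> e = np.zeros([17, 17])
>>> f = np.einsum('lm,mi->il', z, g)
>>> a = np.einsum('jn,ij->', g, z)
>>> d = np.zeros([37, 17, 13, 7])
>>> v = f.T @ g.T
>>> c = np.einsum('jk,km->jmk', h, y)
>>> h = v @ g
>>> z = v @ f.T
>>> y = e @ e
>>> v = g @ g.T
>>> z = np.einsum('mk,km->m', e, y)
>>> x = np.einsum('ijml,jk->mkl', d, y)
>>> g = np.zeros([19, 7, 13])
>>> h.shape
(11, 13)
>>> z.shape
(17,)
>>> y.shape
(17, 17)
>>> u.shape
(11, 11)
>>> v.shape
(11, 11)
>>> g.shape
(19, 7, 13)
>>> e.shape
(17, 17)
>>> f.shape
(13, 11)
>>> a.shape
()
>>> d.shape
(37, 17, 13, 7)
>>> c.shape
(7, 17, 29)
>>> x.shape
(13, 17, 7)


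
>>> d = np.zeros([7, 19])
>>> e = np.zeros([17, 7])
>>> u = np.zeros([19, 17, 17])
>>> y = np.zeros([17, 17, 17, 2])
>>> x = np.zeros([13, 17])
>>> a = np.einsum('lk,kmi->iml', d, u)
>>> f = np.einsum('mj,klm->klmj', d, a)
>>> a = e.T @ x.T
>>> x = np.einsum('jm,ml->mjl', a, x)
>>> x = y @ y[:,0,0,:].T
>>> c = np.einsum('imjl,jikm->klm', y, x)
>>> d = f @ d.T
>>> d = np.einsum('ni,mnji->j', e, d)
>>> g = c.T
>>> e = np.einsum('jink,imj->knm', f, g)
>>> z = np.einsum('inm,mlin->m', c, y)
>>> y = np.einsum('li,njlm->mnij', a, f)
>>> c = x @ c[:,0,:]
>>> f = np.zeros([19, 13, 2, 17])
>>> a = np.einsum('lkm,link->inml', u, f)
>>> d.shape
(7,)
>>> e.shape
(19, 7, 2)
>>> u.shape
(19, 17, 17)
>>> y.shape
(19, 17, 13, 17)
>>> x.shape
(17, 17, 17, 17)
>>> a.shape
(13, 2, 17, 19)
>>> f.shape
(19, 13, 2, 17)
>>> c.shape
(17, 17, 17, 17)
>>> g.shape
(17, 2, 17)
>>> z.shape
(17,)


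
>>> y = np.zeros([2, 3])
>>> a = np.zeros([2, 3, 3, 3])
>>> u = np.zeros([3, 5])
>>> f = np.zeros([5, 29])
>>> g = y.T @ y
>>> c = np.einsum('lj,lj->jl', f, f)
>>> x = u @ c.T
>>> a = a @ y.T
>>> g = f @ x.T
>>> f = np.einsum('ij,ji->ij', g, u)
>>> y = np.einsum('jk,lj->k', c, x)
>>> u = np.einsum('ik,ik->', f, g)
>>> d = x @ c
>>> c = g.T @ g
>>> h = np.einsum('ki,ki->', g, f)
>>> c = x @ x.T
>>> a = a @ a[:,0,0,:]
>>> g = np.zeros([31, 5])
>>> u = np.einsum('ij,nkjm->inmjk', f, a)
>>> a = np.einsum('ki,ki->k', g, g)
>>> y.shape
(5,)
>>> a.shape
(31,)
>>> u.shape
(5, 2, 2, 3, 3)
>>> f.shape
(5, 3)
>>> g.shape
(31, 5)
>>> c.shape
(3, 3)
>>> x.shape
(3, 29)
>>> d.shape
(3, 5)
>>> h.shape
()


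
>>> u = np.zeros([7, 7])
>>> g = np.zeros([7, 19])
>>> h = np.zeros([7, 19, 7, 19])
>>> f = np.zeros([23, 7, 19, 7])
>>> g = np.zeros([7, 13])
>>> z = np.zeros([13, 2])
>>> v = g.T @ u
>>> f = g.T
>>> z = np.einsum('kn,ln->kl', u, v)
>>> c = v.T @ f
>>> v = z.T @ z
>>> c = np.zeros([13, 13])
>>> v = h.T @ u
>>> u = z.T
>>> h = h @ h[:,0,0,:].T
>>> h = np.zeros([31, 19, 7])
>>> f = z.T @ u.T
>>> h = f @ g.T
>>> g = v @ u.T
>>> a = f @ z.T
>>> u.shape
(13, 7)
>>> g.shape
(19, 7, 19, 13)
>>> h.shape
(13, 7)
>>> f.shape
(13, 13)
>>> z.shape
(7, 13)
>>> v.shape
(19, 7, 19, 7)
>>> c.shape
(13, 13)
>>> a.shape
(13, 7)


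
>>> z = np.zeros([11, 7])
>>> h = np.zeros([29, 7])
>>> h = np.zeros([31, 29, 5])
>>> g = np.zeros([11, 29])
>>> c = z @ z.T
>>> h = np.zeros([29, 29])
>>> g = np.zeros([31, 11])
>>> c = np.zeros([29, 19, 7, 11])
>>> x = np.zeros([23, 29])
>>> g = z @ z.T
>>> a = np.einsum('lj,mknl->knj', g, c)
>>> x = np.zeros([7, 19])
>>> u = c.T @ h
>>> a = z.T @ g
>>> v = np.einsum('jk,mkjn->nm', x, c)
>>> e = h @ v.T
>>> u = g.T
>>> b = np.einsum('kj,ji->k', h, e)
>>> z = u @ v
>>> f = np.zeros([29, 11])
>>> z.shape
(11, 29)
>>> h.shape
(29, 29)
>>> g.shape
(11, 11)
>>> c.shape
(29, 19, 7, 11)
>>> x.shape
(7, 19)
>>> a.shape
(7, 11)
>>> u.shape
(11, 11)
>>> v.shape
(11, 29)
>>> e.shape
(29, 11)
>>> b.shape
(29,)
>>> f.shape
(29, 11)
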